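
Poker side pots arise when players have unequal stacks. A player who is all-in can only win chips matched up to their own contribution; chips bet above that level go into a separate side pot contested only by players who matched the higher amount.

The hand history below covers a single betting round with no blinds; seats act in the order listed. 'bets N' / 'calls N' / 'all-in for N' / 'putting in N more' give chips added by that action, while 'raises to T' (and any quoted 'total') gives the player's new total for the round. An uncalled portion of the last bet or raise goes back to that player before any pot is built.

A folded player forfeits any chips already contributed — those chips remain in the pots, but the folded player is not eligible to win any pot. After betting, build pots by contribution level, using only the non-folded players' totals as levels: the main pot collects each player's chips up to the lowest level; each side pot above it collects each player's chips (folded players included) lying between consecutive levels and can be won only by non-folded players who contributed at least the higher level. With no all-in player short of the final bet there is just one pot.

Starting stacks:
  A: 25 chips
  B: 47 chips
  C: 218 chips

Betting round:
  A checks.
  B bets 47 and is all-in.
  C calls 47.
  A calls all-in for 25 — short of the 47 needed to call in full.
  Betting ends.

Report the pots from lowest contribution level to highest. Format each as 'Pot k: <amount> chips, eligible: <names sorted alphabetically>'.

Contributions: A=25, B=47, C=47
Pot levels (distinct totals of non-folded players): 25, 47
Layer 1-25: 25 each from A, B, C = 25*3 = 75 chips; eligible A, B, C
Layer 26-47: 22 each from B, C = 22*2 = 44 chips; eligible B, C

Pot 1: 75 chips, eligible: A, B, C
Pot 2: 44 chips, eligible: B, C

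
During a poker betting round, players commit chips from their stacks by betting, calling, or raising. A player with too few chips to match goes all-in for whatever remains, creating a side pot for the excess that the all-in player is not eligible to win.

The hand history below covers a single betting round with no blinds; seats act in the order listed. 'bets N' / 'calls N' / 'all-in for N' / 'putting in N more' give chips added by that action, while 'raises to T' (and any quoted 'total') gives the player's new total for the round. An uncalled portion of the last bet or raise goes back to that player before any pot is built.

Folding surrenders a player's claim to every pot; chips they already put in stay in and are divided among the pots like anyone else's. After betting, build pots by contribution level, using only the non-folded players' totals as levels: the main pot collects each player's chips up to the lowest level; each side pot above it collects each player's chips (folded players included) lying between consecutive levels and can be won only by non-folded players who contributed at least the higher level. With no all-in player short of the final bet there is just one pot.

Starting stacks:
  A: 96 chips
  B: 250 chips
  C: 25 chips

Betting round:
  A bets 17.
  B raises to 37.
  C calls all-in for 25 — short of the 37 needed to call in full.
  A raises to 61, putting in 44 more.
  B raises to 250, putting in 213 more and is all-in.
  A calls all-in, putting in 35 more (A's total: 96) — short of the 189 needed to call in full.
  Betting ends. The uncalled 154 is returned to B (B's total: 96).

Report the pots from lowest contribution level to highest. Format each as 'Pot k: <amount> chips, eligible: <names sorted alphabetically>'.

Contributions (after 154 returned to B): A=96, B=96, C=25
Pot levels (distinct totals of non-folded players): 25, 96
Layer 1-25: 25 each from A, B, C = 25*3 = 75 chips; eligible A, B, C
Layer 26-96: 71 each from A, B = 71*2 = 142 chips; eligible A, B

Pot 1: 75 chips, eligible: A, B, C
Pot 2: 142 chips, eligible: A, B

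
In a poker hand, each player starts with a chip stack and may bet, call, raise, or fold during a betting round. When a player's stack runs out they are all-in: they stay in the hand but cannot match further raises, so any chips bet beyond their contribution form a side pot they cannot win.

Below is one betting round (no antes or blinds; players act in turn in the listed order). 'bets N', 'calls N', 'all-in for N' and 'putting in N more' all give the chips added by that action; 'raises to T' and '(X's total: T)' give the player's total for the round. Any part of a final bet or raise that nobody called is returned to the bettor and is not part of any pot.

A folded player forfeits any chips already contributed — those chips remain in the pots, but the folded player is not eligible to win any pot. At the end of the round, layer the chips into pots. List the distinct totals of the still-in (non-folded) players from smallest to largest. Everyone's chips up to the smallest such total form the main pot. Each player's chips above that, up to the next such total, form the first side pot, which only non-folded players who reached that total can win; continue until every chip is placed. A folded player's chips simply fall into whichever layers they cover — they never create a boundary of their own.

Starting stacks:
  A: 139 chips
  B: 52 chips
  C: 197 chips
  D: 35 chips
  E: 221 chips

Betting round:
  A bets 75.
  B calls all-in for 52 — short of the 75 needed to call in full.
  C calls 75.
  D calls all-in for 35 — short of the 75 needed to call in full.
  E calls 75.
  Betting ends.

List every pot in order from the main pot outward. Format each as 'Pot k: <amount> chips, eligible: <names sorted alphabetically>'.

Contributions: A=75, B=52, C=75, D=35, E=75
Pot levels (distinct totals of non-folded players): 35, 52, 75
Layer 1-35: 35 each from A, B, C, D, E = 35*5 = 175 chips; eligible A, B, C, D, E
Layer 36-52: 17 each from A, B, C, E = 17*4 = 68 chips; eligible A, B, C, E
Layer 53-75: 23 each from A, C, E = 23*3 = 69 chips; eligible A, C, E

Pot 1: 175 chips, eligible: A, B, C, D, E
Pot 2: 68 chips, eligible: A, B, C, E
Pot 3: 69 chips, eligible: A, C, E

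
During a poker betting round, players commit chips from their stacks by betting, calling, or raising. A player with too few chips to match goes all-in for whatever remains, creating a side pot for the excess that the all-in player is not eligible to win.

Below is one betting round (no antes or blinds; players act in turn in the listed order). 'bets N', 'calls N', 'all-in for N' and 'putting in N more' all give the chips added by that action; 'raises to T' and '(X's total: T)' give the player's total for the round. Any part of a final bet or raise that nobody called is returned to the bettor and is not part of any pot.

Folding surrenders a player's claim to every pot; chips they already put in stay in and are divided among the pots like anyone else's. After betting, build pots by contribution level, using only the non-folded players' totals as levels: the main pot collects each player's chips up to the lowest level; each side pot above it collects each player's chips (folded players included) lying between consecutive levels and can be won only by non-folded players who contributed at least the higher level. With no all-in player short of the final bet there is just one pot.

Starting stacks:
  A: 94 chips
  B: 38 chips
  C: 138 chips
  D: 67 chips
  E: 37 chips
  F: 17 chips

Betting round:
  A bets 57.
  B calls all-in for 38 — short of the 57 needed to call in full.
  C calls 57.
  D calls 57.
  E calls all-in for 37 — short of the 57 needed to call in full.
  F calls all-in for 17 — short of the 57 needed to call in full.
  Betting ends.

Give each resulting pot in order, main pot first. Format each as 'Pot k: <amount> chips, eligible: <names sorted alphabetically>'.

Contributions: A=57, B=38, C=57, D=57, E=37, F=17
Pot levels (distinct totals of non-folded players): 17, 37, 38, 57
Layer 1-17: 17 each from A, B, C, D, E, F = 17*6 = 102 chips; eligible A, B, C, D, E, F
Layer 18-37: 20 each from A, B, C, D, E = 20*5 = 100 chips; eligible A, B, C, D, E
Layer 38-38: 1 each from A, B, C, D = 1*4 = 4 chips; eligible A, B, C, D
Layer 39-57: 19 each from A, C, D = 19*3 = 57 chips; eligible A, C, D

Pot 1: 102 chips, eligible: A, B, C, D, E, F
Pot 2: 100 chips, eligible: A, B, C, D, E
Pot 3: 4 chips, eligible: A, B, C, D
Pot 4: 57 chips, eligible: A, C, D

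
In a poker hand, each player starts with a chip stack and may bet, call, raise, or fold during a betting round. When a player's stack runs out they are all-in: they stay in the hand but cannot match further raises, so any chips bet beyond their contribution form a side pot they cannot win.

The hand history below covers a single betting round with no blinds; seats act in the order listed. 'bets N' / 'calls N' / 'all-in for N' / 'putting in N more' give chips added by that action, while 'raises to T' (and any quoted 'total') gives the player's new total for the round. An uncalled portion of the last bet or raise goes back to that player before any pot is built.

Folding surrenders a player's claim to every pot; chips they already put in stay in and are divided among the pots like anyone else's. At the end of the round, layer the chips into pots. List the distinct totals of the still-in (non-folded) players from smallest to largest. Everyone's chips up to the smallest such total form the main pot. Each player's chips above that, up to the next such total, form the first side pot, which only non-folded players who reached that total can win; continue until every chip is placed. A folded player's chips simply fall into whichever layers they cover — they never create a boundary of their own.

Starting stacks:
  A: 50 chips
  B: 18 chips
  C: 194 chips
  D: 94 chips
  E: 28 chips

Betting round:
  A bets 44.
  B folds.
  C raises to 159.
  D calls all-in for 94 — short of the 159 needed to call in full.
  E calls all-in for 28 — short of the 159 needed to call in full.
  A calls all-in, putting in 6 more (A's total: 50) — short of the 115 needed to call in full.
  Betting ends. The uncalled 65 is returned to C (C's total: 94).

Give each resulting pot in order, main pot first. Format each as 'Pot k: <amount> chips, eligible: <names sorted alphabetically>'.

Pot 1: 112 chips, eligible: A, C, D, E
Pot 2: 66 chips, eligible: A, C, D
Pot 3: 88 chips, eligible: C, D

Derivation:
Contributions (after 65 returned to C): A=50, C=94, D=94, E=28
Folded: B
Pot levels (distinct totals of non-folded players): 28, 50, 94
Layer 1-28: 28 each from A, C, D, E = 28*4 = 112 chips; eligible A, C, D, E
Layer 29-50: 22 each from A, C, D = 22*3 = 66 chips; eligible A, C, D
Layer 51-94: 44 each from C, D = 44*2 = 88 chips; eligible C, D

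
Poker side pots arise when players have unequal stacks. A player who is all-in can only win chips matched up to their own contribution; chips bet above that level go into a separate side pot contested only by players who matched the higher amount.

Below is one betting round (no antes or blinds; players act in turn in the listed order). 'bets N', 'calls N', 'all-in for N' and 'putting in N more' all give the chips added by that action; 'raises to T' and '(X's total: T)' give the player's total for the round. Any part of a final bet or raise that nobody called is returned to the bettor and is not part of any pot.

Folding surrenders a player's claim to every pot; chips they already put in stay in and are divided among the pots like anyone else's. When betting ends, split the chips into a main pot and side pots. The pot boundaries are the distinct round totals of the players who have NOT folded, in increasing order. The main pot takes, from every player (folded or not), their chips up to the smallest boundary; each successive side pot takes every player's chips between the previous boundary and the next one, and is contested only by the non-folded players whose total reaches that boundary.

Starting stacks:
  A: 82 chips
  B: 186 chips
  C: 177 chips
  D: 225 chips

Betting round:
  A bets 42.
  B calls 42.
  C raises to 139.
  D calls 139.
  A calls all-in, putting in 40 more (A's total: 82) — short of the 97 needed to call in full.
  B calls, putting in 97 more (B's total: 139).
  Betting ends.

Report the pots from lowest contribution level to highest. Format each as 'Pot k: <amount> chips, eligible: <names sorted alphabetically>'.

Pot 1: 328 chips, eligible: A, B, C, D
Pot 2: 171 chips, eligible: B, C, D

Derivation:
Contributions: A=82, B=139, C=139, D=139
Pot levels (distinct totals of non-folded players): 82, 139
Layer 1-82: 82 each from A, B, C, D = 82*4 = 328 chips; eligible A, B, C, D
Layer 83-139: 57 each from B, C, D = 57*3 = 171 chips; eligible B, C, D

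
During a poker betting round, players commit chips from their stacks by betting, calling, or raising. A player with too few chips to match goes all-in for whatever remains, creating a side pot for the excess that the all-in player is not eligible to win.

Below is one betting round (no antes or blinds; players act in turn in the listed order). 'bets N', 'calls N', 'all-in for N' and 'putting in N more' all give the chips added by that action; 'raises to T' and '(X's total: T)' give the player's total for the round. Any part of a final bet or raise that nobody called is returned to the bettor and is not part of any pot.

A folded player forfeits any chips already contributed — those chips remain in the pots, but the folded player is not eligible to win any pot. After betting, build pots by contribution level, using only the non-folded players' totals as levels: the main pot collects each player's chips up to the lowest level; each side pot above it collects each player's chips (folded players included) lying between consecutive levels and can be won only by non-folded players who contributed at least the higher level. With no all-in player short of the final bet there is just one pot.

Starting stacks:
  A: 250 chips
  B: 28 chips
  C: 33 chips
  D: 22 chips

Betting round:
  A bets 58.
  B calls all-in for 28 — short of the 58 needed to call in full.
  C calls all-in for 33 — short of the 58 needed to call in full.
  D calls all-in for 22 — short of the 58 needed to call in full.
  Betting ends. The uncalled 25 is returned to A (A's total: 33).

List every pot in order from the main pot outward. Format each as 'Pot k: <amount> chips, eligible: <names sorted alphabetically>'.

Contributions (after 25 returned to A): A=33, B=28, C=33, D=22
Pot levels (distinct totals of non-folded players): 22, 28, 33
Layer 1-22: 22 each from A, B, C, D = 22*4 = 88 chips; eligible A, B, C, D
Layer 23-28: 6 each from A, B, C = 6*3 = 18 chips; eligible A, B, C
Layer 29-33: 5 each from A, C = 5*2 = 10 chips; eligible A, C

Pot 1: 88 chips, eligible: A, B, C, D
Pot 2: 18 chips, eligible: A, B, C
Pot 3: 10 chips, eligible: A, C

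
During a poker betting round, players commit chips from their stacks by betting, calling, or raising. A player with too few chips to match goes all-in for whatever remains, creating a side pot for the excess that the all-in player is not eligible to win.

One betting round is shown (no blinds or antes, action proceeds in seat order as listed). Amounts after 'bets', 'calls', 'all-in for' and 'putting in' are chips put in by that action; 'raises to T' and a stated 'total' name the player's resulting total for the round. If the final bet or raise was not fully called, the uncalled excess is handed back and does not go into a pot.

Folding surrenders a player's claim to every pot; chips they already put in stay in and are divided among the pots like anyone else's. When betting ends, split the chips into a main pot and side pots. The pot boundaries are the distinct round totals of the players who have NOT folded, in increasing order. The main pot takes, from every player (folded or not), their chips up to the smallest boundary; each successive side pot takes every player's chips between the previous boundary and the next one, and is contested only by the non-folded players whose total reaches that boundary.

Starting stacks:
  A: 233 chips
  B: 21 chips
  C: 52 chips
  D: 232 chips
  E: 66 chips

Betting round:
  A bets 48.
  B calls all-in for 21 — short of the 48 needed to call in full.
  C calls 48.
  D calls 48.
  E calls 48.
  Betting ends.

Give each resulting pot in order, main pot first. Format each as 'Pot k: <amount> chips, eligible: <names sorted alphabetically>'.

Contributions: A=48, B=21, C=48, D=48, E=48
Pot levels (distinct totals of non-folded players): 21, 48
Layer 1-21: 21 each from A, B, C, D, E = 21*5 = 105 chips; eligible A, B, C, D, E
Layer 22-48: 27 each from A, C, D, E = 27*4 = 108 chips; eligible A, C, D, E

Pot 1: 105 chips, eligible: A, B, C, D, E
Pot 2: 108 chips, eligible: A, C, D, E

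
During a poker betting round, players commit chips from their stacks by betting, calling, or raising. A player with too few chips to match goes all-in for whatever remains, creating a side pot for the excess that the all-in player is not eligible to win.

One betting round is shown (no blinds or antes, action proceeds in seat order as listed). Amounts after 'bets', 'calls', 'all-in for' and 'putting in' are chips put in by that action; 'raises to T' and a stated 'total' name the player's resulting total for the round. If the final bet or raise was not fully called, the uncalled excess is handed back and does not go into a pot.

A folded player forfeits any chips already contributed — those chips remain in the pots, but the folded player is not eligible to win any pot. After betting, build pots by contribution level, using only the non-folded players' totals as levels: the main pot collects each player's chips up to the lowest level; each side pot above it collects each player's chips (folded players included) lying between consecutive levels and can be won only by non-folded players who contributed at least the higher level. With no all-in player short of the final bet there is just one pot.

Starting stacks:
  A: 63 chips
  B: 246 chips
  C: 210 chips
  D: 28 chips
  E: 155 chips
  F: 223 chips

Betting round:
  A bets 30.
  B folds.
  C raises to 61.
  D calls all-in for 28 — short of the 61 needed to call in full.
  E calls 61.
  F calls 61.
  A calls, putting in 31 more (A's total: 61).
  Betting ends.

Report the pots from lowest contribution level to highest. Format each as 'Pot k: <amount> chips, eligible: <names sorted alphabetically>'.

Contributions: A=61, C=61, D=28, E=61, F=61
Folded: B
Pot levels (distinct totals of non-folded players): 28, 61
Layer 1-28: 28 each from A, C, D, E, F = 28*5 = 140 chips; eligible A, C, D, E, F
Layer 29-61: 33 each from A, C, E, F = 33*4 = 132 chips; eligible A, C, E, F

Pot 1: 140 chips, eligible: A, C, D, E, F
Pot 2: 132 chips, eligible: A, C, E, F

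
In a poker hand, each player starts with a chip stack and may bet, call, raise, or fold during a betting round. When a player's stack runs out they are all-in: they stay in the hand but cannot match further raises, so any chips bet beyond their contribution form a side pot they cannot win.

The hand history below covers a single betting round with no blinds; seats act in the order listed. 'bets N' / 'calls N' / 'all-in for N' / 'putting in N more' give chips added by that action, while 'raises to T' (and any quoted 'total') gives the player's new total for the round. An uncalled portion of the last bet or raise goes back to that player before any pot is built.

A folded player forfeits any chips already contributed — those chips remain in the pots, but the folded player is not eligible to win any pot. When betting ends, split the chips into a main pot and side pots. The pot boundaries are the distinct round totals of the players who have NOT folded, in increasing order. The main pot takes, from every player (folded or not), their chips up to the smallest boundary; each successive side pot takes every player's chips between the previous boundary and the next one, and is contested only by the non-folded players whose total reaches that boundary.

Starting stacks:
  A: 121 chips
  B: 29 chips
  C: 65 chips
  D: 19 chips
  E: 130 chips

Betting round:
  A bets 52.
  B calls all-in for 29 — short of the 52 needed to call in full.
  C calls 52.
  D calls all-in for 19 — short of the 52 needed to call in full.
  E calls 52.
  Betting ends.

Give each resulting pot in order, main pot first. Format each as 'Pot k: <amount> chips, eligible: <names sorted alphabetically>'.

Contributions: A=52, B=29, C=52, D=19, E=52
Pot levels (distinct totals of non-folded players): 19, 29, 52
Layer 1-19: 19 each from A, B, C, D, E = 19*5 = 95 chips; eligible A, B, C, D, E
Layer 20-29: 10 each from A, B, C, E = 10*4 = 40 chips; eligible A, B, C, E
Layer 30-52: 23 each from A, C, E = 23*3 = 69 chips; eligible A, C, E

Pot 1: 95 chips, eligible: A, B, C, D, E
Pot 2: 40 chips, eligible: A, B, C, E
Pot 3: 69 chips, eligible: A, C, E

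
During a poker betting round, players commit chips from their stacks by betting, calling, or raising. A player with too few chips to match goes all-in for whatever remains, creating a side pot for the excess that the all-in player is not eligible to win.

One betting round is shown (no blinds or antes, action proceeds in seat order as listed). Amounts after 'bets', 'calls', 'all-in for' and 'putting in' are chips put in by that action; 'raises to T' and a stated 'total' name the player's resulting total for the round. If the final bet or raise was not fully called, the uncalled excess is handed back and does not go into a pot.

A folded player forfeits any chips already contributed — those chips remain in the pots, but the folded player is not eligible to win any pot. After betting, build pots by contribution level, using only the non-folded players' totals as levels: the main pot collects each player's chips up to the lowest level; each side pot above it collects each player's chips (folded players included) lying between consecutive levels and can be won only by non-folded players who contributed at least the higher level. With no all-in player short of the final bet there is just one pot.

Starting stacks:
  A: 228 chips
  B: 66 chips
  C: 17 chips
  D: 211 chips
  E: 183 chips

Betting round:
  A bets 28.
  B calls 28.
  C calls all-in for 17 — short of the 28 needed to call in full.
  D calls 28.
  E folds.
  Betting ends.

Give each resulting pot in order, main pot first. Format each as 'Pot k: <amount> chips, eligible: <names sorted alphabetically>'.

Pot 1: 68 chips, eligible: A, B, C, D
Pot 2: 33 chips, eligible: A, B, D

Derivation:
Contributions: A=28, B=28, C=17, D=28
Folded: E
Pot levels (distinct totals of non-folded players): 17, 28
Layer 1-17: 17 each from A, B, C, D = 17*4 = 68 chips; eligible A, B, C, D
Layer 18-28: 11 each from A, B, D = 11*3 = 33 chips; eligible A, B, D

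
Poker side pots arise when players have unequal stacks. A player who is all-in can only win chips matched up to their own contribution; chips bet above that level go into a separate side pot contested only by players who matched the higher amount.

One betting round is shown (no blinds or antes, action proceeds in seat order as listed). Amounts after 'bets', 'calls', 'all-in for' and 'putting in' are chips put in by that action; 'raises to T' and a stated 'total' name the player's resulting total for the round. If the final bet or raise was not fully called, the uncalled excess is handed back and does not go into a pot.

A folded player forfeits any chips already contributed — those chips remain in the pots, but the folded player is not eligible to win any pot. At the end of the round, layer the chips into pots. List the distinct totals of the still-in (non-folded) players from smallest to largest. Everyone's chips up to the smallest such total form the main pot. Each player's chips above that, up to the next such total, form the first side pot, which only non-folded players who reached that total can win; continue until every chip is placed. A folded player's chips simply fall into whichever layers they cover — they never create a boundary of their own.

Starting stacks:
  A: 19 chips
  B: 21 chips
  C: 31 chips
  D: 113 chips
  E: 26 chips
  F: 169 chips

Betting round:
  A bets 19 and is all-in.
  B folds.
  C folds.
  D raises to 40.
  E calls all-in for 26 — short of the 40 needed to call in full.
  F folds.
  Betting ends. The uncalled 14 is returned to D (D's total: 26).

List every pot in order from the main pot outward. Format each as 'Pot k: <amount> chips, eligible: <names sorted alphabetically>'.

Pot 1: 57 chips, eligible: A, D, E
Pot 2: 14 chips, eligible: D, E

Derivation:
Contributions (after 14 returned to D): A=19, D=26, E=26
Folded: B, C, F
Pot levels (distinct totals of non-folded players): 19, 26
Layer 1-19: 19 each from A, D, E = 19*3 = 57 chips; eligible A, D, E
Layer 20-26: 7 each from D, E = 7*2 = 14 chips; eligible D, E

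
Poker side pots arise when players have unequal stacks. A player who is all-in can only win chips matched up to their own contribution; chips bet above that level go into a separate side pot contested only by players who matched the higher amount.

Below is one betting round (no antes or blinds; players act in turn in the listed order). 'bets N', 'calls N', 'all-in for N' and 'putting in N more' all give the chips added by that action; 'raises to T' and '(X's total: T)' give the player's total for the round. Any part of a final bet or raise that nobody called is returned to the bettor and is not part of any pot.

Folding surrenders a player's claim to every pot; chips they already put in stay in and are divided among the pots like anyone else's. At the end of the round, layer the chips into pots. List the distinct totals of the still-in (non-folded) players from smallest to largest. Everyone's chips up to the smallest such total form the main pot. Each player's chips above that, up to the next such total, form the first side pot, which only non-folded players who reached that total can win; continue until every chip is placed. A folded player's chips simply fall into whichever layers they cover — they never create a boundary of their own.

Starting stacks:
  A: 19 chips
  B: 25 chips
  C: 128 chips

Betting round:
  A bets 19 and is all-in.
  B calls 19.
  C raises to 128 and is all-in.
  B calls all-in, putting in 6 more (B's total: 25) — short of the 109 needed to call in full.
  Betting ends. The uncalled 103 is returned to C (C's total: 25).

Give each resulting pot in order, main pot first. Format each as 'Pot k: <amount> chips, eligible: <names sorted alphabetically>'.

Contributions (after 103 returned to C): A=19, B=25, C=25
Pot levels (distinct totals of non-folded players): 19, 25
Layer 1-19: 19 each from A, B, C = 19*3 = 57 chips; eligible A, B, C
Layer 20-25: 6 each from B, C = 6*2 = 12 chips; eligible B, C

Pot 1: 57 chips, eligible: A, B, C
Pot 2: 12 chips, eligible: B, C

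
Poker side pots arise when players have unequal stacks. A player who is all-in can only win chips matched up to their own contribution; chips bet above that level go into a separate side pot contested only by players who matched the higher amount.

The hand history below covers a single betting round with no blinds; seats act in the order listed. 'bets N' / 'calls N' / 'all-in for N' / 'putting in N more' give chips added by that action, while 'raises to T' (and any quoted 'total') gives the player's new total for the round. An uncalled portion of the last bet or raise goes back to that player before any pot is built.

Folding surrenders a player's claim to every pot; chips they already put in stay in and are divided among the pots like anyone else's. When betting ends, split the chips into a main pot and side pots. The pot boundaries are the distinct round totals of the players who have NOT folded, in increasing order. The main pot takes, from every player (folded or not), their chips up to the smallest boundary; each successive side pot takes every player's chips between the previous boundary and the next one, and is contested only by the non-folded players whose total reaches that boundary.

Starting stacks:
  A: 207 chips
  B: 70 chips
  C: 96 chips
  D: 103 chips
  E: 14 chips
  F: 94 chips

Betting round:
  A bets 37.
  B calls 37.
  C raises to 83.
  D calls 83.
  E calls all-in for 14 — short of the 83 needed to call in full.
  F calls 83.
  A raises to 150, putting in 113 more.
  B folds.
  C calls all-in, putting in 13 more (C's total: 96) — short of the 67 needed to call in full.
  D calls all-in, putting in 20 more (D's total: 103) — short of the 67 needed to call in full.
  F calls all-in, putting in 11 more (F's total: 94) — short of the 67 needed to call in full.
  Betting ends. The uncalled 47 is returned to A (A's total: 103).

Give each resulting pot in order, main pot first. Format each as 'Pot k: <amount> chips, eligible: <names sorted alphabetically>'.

Contributions (after 47 returned to A): A=103, B=37, C=96, D=103, E=14, F=94
Folded: B
Pot levels (distinct totals of non-folded players): 14, 94, 96, 103
Layer 1-14: 14 each from A, B, C, D, E, F = 14*6 = 84 chips; eligible A, C, D, E, F
Layer 15-94: A 80 + B 23 + C 80 + D 80 + F 80 = 343 chips; eligible A, C, D, F
Layer 95-96: 2 each from A, C, D = 2*3 = 6 chips; eligible A, C, D
Layer 97-103: 7 each from A, D = 7*2 = 14 chips; eligible A, D

Pot 1: 84 chips, eligible: A, C, D, E, F
Pot 2: 343 chips, eligible: A, C, D, F
Pot 3: 6 chips, eligible: A, C, D
Pot 4: 14 chips, eligible: A, D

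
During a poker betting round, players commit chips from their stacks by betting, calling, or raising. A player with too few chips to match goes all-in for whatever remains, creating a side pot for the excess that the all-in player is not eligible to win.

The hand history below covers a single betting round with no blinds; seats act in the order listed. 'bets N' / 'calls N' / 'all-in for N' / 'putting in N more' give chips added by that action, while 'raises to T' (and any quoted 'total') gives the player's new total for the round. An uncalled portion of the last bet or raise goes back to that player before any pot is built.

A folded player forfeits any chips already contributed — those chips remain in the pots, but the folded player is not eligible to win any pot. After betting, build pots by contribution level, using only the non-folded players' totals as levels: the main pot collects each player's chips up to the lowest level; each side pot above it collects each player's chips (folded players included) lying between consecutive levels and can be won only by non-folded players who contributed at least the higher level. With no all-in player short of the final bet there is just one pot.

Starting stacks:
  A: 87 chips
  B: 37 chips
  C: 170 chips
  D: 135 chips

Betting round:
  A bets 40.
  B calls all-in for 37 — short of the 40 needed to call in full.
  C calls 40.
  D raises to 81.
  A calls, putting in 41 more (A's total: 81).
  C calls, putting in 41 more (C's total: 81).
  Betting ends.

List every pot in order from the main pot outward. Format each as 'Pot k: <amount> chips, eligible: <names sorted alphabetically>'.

Contributions: A=81, B=37, C=81, D=81
Pot levels (distinct totals of non-folded players): 37, 81
Layer 1-37: 37 each from A, B, C, D = 37*4 = 148 chips; eligible A, B, C, D
Layer 38-81: 44 each from A, C, D = 44*3 = 132 chips; eligible A, C, D

Pot 1: 148 chips, eligible: A, B, C, D
Pot 2: 132 chips, eligible: A, C, D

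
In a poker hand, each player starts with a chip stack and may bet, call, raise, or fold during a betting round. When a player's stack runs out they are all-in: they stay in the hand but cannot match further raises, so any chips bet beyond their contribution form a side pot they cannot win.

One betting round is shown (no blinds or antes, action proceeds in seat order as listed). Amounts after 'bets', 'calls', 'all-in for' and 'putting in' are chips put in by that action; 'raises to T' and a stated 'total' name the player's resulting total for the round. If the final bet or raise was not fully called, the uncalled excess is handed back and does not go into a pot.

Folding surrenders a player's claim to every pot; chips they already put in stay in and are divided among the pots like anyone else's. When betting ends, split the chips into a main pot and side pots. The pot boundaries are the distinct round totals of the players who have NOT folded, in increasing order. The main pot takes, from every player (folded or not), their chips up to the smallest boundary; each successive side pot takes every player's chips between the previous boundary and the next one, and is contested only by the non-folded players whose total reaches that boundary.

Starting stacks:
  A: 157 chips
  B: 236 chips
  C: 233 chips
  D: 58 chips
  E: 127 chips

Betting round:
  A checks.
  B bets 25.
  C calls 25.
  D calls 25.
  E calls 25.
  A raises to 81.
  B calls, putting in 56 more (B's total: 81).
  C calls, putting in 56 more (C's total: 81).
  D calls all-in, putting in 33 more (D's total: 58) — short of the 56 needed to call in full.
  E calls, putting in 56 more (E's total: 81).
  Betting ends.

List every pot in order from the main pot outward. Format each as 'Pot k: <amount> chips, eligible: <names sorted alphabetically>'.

Pot 1: 290 chips, eligible: A, B, C, D, E
Pot 2: 92 chips, eligible: A, B, C, E

Derivation:
Contributions: A=81, B=81, C=81, D=58, E=81
Pot levels (distinct totals of non-folded players): 58, 81
Layer 1-58: 58 each from A, B, C, D, E = 58*5 = 290 chips; eligible A, B, C, D, E
Layer 59-81: 23 each from A, B, C, E = 23*4 = 92 chips; eligible A, B, C, E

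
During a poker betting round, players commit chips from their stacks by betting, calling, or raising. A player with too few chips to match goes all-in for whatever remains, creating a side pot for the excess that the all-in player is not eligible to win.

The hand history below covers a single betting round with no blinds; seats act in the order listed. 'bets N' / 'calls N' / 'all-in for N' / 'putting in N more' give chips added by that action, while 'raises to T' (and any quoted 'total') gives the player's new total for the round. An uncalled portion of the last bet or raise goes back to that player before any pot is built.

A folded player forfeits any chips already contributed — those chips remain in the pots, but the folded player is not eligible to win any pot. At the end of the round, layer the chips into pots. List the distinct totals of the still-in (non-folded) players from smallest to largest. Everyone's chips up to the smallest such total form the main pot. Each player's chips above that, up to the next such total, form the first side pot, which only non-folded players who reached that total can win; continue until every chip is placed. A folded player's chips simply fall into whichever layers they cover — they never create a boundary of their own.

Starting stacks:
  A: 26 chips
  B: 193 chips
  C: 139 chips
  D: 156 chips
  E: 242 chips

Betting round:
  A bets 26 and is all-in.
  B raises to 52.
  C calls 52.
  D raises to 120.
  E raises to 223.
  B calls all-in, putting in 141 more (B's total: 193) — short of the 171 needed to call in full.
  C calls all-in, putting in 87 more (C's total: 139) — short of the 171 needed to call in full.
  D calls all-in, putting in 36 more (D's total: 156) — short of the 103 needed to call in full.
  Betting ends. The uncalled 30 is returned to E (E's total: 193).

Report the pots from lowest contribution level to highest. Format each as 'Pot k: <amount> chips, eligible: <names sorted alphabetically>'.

Pot 1: 130 chips, eligible: A, B, C, D, E
Pot 2: 452 chips, eligible: B, C, D, E
Pot 3: 51 chips, eligible: B, D, E
Pot 4: 74 chips, eligible: B, E

Derivation:
Contributions (after 30 returned to E): A=26, B=193, C=139, D=156, E=193
Pot levels (distinct totals of non-folded players): 26, 139, 156, 193
Layer 1-26: 26 each from A, B, C, D, E = 26*5 = 130 chips; eligible A, B, C, D, E
Layer 27-139: 113 each from B, C, D, E = 113*4 = 452 chips; eligible B, C, D, E
Layer 140-156: 17 each from B, D, E = 17*3 = 51 chips; eligible B, D, E
Layer 157-193: 37 each from B, E = 37*2 = 74 chips; eligible B, E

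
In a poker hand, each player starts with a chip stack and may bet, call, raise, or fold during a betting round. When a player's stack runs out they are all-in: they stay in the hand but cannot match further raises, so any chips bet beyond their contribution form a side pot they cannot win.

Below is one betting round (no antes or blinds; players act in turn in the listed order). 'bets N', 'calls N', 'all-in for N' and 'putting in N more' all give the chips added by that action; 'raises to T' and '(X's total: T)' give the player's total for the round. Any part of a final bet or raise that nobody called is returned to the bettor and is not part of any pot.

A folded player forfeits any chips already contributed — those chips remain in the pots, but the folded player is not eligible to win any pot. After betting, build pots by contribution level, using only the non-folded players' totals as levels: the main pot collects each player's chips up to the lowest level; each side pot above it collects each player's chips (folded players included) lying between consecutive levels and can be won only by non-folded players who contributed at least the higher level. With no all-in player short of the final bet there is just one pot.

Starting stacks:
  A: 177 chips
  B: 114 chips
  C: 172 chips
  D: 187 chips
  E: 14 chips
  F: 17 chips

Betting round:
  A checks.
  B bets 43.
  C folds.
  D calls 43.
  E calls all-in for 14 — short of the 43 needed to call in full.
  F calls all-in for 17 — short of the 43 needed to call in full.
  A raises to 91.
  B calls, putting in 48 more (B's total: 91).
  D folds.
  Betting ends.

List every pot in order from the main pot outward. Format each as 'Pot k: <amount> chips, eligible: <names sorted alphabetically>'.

Contributions: A=91, B=91, D=43, E=14, F=17
Folded: C, D
Pot levels (distinct totals of non-folded players): 14, 17, 91
Layer 1-14: 14 each from A, B, D, E, F = 14*5 = 70 chips; eligible A, B, E, F
Layer 15-17: 3 each from A, B, D, F = 3*4 = 12 chips; eligible A, B, F
Layer 18-91: A 74 + B 74 + D 26 = 174 chips; eligible A, B

Pot 1: 70 chips, eligible: A, B, E, F
Pot 2: 12 chips, eligible: A, B, F
Pot 3: 174 chips, eligible: A, B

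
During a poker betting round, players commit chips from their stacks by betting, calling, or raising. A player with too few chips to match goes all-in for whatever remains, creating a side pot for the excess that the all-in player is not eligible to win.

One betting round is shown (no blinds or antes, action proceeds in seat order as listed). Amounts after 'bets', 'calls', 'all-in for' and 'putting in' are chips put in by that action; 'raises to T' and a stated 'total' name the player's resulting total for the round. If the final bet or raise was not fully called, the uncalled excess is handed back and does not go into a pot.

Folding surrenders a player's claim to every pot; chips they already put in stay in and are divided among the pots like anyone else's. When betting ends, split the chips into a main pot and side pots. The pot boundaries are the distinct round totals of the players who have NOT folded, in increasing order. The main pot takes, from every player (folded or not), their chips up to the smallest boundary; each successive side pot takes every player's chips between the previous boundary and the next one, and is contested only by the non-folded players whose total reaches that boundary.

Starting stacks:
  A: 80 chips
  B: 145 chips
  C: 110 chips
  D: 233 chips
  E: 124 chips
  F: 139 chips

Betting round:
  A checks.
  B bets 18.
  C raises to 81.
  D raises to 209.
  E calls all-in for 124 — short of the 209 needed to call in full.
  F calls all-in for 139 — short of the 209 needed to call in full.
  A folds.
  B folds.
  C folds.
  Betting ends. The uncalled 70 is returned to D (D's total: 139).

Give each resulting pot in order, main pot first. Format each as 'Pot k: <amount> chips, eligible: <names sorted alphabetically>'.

Pot 1: 471 chips, eligible: D, E, F
Pot 2: 30 chips, eligible: D, F

Derivation:
Contributions (after 70 returned to D): B=18, C=81, D=139, E=124, F=139
Folded: A, B, C
Pot levels (distinct totals of non-folded players): 124, 139
Layer 1-124: B 18 + C 81 + D 124 + E 124 + F 124 = 471 chips; eligible D, E, F
Layer 125-139: 15 each from D, F = 15*2 = 30 chips; eligible D, F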